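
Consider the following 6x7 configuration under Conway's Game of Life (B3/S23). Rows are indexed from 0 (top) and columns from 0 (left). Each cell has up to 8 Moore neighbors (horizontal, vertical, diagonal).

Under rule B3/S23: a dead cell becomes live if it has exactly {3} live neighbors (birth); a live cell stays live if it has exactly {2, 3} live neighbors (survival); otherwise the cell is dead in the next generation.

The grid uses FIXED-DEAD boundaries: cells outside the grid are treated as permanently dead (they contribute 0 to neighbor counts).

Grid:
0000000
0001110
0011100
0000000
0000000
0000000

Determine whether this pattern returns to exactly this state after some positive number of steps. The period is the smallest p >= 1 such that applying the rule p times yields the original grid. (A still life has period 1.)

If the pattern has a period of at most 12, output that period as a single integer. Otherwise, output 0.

Answer: 2

Derivation:
Simulating and comparing each generation to the original:
Gen 0 (original, given above): 6 live cells
Gen 1: 6 live cells, differs from original
Gen 2: 6 live cells, MATCHES original -> period = 2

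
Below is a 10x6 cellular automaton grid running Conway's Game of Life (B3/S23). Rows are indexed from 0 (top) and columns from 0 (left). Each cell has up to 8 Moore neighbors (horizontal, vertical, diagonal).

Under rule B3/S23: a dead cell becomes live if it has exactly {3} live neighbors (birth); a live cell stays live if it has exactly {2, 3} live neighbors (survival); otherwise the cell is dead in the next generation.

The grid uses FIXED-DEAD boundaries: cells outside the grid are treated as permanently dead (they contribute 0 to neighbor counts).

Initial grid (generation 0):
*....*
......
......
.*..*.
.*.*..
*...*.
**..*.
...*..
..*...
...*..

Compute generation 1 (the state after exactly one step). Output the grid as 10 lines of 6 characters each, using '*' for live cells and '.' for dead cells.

Simulating step by step:
Generation 0 (given above): 14 live cells
Generation 1: 19 live cells
(generation 1 grid is the final answer)

Answer: ......
......
......
..*...
*****.
*.***.
**.**.
.***..
..**..
......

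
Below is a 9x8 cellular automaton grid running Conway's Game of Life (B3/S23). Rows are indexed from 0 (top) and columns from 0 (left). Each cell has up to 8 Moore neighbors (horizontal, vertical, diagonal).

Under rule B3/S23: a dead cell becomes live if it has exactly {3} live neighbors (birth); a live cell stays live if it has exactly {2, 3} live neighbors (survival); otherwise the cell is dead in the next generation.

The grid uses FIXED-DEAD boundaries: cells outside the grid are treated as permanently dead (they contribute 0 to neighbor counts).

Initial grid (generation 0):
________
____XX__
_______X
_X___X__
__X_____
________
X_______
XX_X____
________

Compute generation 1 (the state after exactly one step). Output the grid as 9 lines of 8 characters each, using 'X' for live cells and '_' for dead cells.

Answer: ________
________
____XXX_
________
________
________
XX______
XX______
________

Derivation:
Simulating step by step:
Generation 0 (given above): 10 live cells
Generation 1: 7 live cells
(generation 1 grid is the final answer)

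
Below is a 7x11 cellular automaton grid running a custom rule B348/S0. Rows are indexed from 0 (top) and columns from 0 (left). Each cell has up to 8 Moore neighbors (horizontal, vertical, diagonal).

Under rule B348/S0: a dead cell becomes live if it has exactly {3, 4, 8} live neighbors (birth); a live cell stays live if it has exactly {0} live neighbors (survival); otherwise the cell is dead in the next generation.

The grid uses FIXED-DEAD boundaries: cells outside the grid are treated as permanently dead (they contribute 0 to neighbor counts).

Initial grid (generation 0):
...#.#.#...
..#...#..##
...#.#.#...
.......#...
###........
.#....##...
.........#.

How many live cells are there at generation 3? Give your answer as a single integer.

Simulating step by step:
Generation 0 (given above): 18 live cells
Generation 1: 16 live cells
......#....
...###.##..
......#.#..
.##...#....
......##...
#.#........
.........#.
Generation 2: 14 live cells
....##.#...
......#....
..####.....
.....#.....
.##........
#.#........
.........#.
Generation 3: 9 live cells
......#....
...#.......
......#....
.####......
...........
.#.........
.........#.
Population at generation 3: 9

Answer: 9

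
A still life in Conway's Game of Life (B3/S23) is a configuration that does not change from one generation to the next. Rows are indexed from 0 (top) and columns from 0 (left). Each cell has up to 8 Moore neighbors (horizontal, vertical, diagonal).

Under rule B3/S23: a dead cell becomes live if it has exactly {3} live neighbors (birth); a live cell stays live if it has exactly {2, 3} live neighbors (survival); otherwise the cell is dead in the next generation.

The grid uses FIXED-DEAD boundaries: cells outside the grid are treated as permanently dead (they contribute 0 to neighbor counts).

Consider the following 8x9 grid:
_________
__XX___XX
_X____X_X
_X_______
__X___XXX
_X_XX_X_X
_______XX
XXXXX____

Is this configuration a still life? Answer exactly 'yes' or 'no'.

Answer: no

Derivation:
Compute generation 1 and compare to generation 0 (given above):
Generation 1:
_________
__X____XX
_X______X
_XX___X_X
_XXX_XX_X
__XX_XX__
X____X_XX
_XXX_____
Cell (1,3) differs: gen0=1 vs gen1=0 -> NOT a still life.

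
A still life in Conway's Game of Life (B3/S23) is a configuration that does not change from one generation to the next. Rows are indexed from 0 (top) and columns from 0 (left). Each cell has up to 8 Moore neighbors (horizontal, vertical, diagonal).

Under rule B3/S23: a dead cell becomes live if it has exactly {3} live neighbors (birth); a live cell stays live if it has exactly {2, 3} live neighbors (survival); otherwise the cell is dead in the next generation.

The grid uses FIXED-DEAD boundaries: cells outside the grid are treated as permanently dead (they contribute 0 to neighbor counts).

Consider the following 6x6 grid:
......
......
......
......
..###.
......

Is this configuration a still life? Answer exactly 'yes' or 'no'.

Compute generation 1 and compare to generation 0 (given above):
Generation 1:
......
......
......
...#..
...#..
...#..
Cell (3,3) differs: gen0=0 vs gen1=1 -> NOT a still life.

Answer: no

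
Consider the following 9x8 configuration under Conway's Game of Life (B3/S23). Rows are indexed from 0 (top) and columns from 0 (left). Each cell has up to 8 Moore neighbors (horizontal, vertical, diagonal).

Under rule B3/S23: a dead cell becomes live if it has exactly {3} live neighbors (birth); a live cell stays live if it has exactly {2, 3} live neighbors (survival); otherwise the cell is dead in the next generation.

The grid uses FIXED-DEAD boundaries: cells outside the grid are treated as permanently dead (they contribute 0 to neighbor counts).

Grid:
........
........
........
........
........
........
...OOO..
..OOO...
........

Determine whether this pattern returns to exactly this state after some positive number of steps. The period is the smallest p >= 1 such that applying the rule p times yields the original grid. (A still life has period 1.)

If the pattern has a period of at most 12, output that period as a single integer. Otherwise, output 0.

Simulating and comparing each generation to the original:
Gen 0 (original, given above): 6 live cells
Gen 1: 6 live cells, differs from original
Gen 2: 6 live cells, MATCHES original -> period = 2

Answer: 2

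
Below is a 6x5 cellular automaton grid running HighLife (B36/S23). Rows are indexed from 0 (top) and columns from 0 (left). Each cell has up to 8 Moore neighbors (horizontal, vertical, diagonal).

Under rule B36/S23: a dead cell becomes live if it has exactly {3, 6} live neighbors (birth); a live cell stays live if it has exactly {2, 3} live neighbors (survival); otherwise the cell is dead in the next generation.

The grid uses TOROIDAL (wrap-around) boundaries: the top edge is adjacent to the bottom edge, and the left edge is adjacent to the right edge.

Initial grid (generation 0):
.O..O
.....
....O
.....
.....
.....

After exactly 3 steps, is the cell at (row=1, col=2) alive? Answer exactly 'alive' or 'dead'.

Answer: dead

Derivation:
Simulating step by step:
Generation 0 (given above): 3 live cells
Generation 1: 1 live cells
.....
O....
.....
.....
.....
.....
Generation 2: 0 live cells
.....
.....
.....
.....
.....
.....
Generation 3: 0 live cells
.....
.....
.....
.....
.....
.....

Cell (1,2) at generation 3: 0 -> dead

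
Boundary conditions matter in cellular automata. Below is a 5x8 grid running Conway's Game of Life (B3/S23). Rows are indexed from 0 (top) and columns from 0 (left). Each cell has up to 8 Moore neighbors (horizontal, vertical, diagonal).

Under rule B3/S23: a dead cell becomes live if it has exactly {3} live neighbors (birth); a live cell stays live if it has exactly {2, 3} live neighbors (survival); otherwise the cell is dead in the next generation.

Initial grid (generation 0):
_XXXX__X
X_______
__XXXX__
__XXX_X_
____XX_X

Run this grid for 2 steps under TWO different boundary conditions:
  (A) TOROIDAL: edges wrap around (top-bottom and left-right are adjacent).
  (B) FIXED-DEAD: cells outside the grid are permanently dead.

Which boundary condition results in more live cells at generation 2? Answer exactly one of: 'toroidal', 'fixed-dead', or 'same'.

Answer: same

Derivation:
Under TOROIDAL boundary, generation 2:
__XXXX__
X______X
_XX__XX_
__X___XX
____X___
Population = 14

Under FIXED-DEAD boundary, generation 2:
__X_____
___XX___
_XX__XX_
_XXXX_X_
_____XX_
Population = 14

Comparison: toroidal=14, fixed-dead=14 -> same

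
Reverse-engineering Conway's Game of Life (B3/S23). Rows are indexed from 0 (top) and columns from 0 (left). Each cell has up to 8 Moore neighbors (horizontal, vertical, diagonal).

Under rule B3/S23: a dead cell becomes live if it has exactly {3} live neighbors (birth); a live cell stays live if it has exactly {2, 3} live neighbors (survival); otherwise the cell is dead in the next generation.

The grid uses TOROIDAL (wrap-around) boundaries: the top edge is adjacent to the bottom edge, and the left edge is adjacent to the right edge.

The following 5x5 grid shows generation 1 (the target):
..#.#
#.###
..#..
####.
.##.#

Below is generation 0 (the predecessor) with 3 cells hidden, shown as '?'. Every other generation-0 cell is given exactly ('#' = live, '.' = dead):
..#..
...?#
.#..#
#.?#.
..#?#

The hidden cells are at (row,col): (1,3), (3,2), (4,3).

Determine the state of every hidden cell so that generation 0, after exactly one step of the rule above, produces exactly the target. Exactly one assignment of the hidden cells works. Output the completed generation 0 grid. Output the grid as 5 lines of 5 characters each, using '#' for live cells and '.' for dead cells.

Answer: ..#..
...##
.#..#
#..#.
..#.#

Derivation:
Hidden generation-0 cells (in order): (1,3), (3,2), (4,3).
A hidden cell only influences target cells in its own 3x3 neighborhood. Try each of the 2^3 = 8 assignments, step the completed generation 0 forward once under B3/S23, and compare with the target:
  (1,3)=. (3,2)=. (4,3)=. -> step gives (0,2)='.' but target has '#' -> reject
  (1,3)=. (3,2)=. (4,3)=# -> step gives (1,2)='.' but target has '#' -> reject
  (1,3)=. (3,2)=# (4,3)=. -> step gives (0,2)='.' but target has '#' -> reject
  (1,3)=. (3,2)=# (4,3)=# -> step gives (1,2)='.' but target has '#' -> reject
  (1,3)=# (3,2)=. (4,3)=. -> step reproduces the target at every cell -> ACCEPT
  (1,3)=# (3,2)=. (4,3)=# -> step gives (0,4)='.' but target has '#' -> reject
  (1,3)=# (3,2)=# (4,3)=. -> step gives (2,1)='#' but target has '.' -> reject
  (1,3)=# (3,2)=# (4,3)=# -> step gives (0,4)='.' but target has '#' -> reject
Unique solution: (1,3)=live, (3,2)=dead, (4,3)=dead.
Check: live-neighbor counts of every cell in the completed generation 0:
22253
32332
41344
33334
23242
Applying B3/S23 to generation 0 with these counts gives:
..#.#
#.###
..#..
####.
.##.#
which matches the target exactly.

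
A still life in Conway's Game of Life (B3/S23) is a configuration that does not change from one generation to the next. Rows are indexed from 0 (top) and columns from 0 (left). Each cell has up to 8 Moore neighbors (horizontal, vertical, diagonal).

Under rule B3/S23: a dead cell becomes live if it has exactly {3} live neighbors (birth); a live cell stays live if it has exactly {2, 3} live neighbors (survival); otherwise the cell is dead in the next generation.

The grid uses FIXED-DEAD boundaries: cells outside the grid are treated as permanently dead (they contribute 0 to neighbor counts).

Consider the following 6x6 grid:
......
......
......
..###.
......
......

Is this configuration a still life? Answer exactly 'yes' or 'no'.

Compute generation 1 and compare to generation 0 (given above):
Generation 1:
......
......
...#..
...#..
...#..
......
Cell (2,3) differs: gen0=0 vs gen1=1 -> NOT a still life.

Answer: no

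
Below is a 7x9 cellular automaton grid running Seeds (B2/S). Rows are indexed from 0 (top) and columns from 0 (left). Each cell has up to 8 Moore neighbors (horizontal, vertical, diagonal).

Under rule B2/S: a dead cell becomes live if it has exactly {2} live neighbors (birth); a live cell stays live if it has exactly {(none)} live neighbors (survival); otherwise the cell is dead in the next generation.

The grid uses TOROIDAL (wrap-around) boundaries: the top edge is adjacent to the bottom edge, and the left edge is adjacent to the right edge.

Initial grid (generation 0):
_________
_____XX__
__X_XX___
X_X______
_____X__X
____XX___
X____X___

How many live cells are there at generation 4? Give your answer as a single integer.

Simulating step by step:
Generation 0 (given above): 13 live cells
Generation 1: 11 live cells
____X____
___X_____
_________
______X_X
XX_X__X__
X_______X
______X__
Generation 2: 16 live cells
___X_X___
____X____
_______X_
_XX__X___
__X__X___
__X__XX__
X____X_XX
Generation 3: 18 live cells
X______X_
___X_XX__
_XXXXXX__
___XX____
_________
X__X_____
_XXX_____
Generation 4: 10 live cells
_____X__X
X_______X
_______X_
_X____X__
__X______
____X____
____X____
Population at generation 4: 10

Answer: 10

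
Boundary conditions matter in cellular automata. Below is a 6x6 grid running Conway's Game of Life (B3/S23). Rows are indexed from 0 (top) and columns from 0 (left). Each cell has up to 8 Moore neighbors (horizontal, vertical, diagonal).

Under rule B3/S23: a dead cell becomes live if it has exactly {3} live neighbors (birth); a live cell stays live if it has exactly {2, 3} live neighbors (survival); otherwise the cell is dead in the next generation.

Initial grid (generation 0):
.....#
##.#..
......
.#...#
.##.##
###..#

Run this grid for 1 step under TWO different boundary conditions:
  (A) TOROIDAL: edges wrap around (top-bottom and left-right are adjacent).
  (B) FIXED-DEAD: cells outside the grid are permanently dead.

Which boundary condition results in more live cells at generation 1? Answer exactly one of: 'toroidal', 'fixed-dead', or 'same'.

Answer: fixed-dead

Derivation:
Under TOROIDAL boundary, generation 1:
....##
#.....
.##...
.##.##
...##.
..##..
Population = 13

Under FIXED-DEAD boundary, generation 1:
......
......
###...
.##.##
...###
#.####
Population = 15

Comparison: toroidal=13, fixed-dead=15 -> fixed-dead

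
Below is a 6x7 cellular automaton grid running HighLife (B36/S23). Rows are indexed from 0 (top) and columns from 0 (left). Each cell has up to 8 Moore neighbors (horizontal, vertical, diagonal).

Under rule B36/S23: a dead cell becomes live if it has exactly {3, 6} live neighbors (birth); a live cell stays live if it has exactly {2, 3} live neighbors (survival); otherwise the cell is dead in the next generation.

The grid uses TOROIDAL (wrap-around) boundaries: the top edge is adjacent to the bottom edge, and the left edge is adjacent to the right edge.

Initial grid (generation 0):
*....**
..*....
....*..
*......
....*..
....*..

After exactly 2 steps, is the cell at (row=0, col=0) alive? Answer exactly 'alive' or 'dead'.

Simulating step by step:
Generation 0 (given above): 8 live cells
Generation 1: 6 live cells
.....**
.....**
.......
.......
.......
....*.*
Generation 2: 5 live cells
*...*..
.....**
.......
.......
.......
......*

Cell (0,0) at generation 2: 1 -> alive

Answer: alive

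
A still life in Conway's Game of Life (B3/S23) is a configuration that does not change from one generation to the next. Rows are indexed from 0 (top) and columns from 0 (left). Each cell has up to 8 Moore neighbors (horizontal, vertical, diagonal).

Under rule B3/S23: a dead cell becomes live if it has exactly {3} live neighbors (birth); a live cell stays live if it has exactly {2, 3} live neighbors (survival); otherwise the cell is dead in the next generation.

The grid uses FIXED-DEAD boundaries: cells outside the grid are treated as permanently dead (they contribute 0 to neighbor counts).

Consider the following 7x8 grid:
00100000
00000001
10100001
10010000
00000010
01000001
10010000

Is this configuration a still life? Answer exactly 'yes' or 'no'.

Answer: no

Derivation:
Compute generation 1 and compare to generation 0 (given above):
Generation 1:
00000000
01000000
01000000
01000000
00000000
00000000
00000000
Cell (0,2) differs: gen0=1 vs gen1=0 -> NOT a still life.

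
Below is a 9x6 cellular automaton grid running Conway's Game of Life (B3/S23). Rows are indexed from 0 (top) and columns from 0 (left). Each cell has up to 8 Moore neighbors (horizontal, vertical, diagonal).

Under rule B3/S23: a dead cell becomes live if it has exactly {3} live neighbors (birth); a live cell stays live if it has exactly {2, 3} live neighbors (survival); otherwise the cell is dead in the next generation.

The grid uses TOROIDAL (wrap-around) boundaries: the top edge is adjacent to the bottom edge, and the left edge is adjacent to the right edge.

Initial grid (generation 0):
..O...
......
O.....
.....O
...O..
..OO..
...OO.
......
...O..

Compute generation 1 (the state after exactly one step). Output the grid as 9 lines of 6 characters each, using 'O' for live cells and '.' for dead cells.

Answer: ......
......
......
......
..OOO.
..O...
..OOO.
...OO.
......

Derivation:
Simulating step by step:
Generation 0 (given above): 9 live cells
Generation 1: 9 live cells
(generation 1 grid is the final answer)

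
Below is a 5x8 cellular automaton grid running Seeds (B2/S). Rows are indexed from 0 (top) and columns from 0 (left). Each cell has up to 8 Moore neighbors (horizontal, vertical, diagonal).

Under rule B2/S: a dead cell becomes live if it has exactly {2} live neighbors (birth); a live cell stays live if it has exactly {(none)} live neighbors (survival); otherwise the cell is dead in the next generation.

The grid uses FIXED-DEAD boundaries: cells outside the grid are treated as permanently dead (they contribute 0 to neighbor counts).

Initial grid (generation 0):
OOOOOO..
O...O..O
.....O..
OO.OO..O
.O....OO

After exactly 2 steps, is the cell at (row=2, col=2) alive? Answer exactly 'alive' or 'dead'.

Answer: dead

Derivation:
Simulating step by step:
Generation 0 (given above): 18 live cells
Generation 1: 6 live cells
......O.
........
..O....O
........
...OOO..
Generation 2: 5 live cells
........
......OO
........
..O..OO.
........

Cell (2,2) at generation 2: 0 -> dead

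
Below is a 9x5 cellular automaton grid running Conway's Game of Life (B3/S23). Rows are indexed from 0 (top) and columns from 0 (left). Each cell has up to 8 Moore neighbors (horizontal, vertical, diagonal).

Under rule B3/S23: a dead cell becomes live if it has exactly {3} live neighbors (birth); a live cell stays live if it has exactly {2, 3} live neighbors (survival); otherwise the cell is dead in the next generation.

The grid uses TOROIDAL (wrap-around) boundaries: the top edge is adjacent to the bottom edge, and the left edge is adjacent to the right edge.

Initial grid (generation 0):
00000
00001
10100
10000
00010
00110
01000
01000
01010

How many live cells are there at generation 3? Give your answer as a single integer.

Simulating step by step:
Generation 0 (given above): 11 live cells
Generation 1: 14 live cells
00000
00000
11001
01001
00111
00110
01000
11000
00100
Generation 2: 15 live cells
00000
10000
01001
01000
11001
01001
11000
11100
01000
Generation 3: 15 live cells
00000
10000
01000
01101
01101
00101
00001
00100
11100
Population at generation 3: 15

Answer: 15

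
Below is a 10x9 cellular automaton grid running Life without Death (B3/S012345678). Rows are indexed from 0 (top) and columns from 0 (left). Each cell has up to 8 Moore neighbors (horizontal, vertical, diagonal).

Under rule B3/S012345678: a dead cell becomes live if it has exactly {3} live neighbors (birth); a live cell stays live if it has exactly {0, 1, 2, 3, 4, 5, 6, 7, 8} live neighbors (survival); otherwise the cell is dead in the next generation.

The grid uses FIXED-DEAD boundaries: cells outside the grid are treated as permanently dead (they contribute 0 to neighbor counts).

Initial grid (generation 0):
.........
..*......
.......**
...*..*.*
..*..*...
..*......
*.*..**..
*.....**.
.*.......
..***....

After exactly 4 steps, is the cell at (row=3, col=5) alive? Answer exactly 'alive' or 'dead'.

Answer: alive

Derivation:
Simulating step by step:
Generation 0 (given above): 20 live cells
Generation 1: 28 live cells
.........
..*......
.......**
...*..*.*
..**.*...
..**.**..
*.*..***.
*....***.
.***.....
..***....
Generation 2: 38 live cells
.........
..*......
.......**
..***.*.*
..**.*.*.
..**.***.
*.**.***.
*..*****.
.***.**..
.****....
Generation 3: 47 live cells
.........
..*......
..*....**
..*****.*
.***.*.**
..**.****
*.**.****
*..*****.
****.***.
.*****...
Generation 4: 52 live cells
.........
..*......
.**.*****
..*****.*
.***.*.**
..**.****
*.**.****
*..*****.
****.***.
******...

Cell (3,5) at generation 4: 1 -> alive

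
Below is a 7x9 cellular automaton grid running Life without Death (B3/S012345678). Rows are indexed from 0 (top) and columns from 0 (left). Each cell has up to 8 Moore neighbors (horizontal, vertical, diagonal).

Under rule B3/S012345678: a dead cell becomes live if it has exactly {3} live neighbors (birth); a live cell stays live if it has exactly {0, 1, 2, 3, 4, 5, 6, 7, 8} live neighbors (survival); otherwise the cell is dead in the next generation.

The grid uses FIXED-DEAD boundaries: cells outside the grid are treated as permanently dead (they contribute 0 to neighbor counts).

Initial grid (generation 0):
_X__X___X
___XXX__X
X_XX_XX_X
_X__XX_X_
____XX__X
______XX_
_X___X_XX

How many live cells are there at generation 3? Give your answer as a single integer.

Answer: 38

Derivation:
Simulating step by step:
Generation 0 (given above): 26 live cells
Generation 1: 34 live cells
_X_XXX__X
_X_XXXX_X
XXXX_XX_X
_XX_XX_XX
____XX__X
____X_XX_
_X___X_XX
Generation 2: 37 live cells
_X_XXXXXX
_X_XXXX_X
XXXX_XX_X
XXX_XX_XX
____XX__X
____X_XX_
_X___X_XX
Generation 3: 38 live cells
_X_XXXXXX
_X_XXXX_X
XXXX_XX_X
XXX_XX_XX
_X__XX__X
____X_XX_
_X___X_XX
Population at generation 3: 38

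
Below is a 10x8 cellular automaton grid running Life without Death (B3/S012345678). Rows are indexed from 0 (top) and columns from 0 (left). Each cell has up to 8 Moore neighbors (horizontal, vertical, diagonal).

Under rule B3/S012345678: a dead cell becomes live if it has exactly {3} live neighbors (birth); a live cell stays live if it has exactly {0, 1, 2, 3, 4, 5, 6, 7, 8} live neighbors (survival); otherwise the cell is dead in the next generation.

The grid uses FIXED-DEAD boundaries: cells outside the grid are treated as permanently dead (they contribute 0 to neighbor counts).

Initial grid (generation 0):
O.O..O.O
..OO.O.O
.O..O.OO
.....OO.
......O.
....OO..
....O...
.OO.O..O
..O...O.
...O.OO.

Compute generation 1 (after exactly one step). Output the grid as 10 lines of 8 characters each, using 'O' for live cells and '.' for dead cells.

Simulating step by step:
Generation 0 (given above): 27 live cells
Generation 1: 37 live cells
(generation 1 grid is the final answer)

Answer: OOOOOO.O
..OO.O.O
.OOOO.OO
.....OO.
....O.O.
....OO..
....O...
.OO.OO.O
.OO.O.OO
...O.OO.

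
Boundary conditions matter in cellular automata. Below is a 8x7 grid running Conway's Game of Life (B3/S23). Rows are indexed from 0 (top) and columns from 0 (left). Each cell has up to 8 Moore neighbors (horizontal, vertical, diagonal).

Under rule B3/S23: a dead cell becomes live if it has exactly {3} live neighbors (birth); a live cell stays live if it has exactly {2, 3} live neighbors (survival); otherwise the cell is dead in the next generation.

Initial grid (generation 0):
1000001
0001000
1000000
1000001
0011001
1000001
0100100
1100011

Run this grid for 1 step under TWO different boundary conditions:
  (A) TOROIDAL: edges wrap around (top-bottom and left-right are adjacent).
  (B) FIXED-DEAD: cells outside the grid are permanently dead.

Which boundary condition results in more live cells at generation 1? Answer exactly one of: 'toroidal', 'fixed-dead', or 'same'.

Answer: toroidal

Derivation:
Under TOROIDAL boundary, generation 1:
0100010
1000001
1000001
1100001
0100010
1111011
0100000
0100010
Population = 20

Under FIXED-DEAD boundary, generation 1:
0000000
0000000
0000000
0100000
0100011
0111010
0100001
1100010
Population = 13

Comparison: toroidal=20, fixed-dead=13 -> toroidal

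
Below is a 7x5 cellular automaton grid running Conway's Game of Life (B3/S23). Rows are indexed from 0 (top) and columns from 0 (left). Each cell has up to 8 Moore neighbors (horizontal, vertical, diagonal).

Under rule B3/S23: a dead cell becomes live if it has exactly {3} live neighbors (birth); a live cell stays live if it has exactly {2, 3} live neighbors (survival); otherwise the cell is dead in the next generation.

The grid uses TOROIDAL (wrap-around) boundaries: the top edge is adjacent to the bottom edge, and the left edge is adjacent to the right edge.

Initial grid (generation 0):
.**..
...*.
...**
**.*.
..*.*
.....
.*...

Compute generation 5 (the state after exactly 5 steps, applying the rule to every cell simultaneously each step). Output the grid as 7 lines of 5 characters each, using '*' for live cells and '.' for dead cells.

Simulating step by step:
Generation 0 (given above): 11 live cells
Generation 1: 15 live cells
.**..
...**
*..*.
**...
*****
.....
.**..
Generation 2: 16 live cells
**...
**.**
****.
.....
..***
....*
.**..
Generation 3: 11 live cells
...*.
...*.
...*.
*....
...**
**..*
.**..
Generation 4: 14 live cells
...*.
..***
....*
...*.
.*.*.
.*..*
.****
Generation 5: 16 live cells
(generation 5 grid is the final answer)

Answer: **...
..*.*
..*.*
..***
*..**
.*..*
.*..*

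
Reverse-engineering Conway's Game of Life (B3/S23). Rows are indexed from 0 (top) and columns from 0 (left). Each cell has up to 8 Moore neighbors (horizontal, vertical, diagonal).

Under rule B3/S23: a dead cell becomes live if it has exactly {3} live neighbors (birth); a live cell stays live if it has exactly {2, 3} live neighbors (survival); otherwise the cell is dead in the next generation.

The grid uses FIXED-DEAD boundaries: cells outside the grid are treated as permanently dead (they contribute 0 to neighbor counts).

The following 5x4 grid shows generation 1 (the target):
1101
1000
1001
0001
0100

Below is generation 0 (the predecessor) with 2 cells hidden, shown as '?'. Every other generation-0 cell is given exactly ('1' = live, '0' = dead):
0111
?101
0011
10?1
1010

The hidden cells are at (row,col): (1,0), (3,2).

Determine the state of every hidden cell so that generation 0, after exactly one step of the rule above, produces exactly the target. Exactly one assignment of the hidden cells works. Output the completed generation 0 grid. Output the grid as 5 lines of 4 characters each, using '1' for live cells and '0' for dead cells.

Hidden generation-0 cells (in order): (1,0), (3,2).
A hidden cell only influences target cells in its own 3x3 neighborhood. Try each of the 2^2 = 4 assignments, step the completed generation 0 forward once under B3/S23, and compare with the target:
  (1,0)=0 (3,2)=0 -> step gives (0,0)='0' but target has '1' -> reject
  (1,0)=0 (3,2)=1 -> step gives (0,0)='0' but target has '1' -> reject
  (1,0)=1 (3,2)=0 -> step reproduces the target at every cell -> ACCEPT
  (1,0)=1 (3,2)=1 -> step gives (2,3)='0' but target has '1' -> reject
Unique solution: (1,0)=live, (3,2)=dead.
Check: live-neighbor counts of every cell in the completed generation 0:
3342
2474
3443
1443
1312
Applying B3/S23 to generation 0 with these counts gives:
1101
1000
1001
0001
0100
which matches the target exactly.

Answer: 0111
1101
0011
1001
1010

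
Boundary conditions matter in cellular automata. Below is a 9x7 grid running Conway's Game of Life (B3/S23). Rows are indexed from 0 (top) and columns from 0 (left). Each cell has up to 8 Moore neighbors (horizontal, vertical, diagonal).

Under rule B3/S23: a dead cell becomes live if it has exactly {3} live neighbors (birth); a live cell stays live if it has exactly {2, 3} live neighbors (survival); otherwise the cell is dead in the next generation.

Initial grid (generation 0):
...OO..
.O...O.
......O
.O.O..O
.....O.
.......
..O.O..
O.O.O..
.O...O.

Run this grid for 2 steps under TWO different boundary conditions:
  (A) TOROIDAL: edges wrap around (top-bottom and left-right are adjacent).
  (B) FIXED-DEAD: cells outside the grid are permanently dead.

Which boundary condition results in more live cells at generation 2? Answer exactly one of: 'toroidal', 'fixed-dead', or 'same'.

Answer: toroidal

Derivation:
Under TOROIDAL boundary, generation 2:
.OO...O
.......
O......
O....O.
......O
.......
.......
..OOOO.
.OO...O
Population = 14

Under FIXED-DEAD boundary, generation 2:
....OO.
...OO.O
.......
.....OO
.......
.......
.......
.OO....
.......
Population = 9

Comparison: toroidal=14, fixed-dead=9 -> toroidal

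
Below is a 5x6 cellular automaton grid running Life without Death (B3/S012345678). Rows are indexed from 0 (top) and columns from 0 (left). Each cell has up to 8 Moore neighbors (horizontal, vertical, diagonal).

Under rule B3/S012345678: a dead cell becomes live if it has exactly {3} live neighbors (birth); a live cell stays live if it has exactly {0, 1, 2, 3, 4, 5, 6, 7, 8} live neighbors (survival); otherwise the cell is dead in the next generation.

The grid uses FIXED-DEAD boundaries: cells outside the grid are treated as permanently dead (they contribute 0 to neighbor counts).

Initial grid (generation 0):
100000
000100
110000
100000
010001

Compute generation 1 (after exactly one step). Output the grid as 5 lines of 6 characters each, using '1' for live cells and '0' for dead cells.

Answer: 100000
110100
110000
100000
010001

Derivation:
Simulating step by step:
Generation 0 (given above): 7 live cells
Generation 1: 9 live cells
(generation 1 grid is the final answer)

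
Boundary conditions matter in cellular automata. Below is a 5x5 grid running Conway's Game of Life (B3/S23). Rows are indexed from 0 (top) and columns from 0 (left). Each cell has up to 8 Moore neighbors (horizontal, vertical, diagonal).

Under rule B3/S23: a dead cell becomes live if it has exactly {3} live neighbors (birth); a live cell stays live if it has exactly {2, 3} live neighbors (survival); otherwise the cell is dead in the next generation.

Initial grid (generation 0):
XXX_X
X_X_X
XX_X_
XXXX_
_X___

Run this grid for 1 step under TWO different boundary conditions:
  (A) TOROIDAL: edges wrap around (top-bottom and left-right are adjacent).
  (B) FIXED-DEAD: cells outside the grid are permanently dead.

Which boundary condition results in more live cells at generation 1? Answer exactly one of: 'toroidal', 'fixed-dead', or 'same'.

Under TOROIDAL boundary, generation 1:
__X_X
_____
_____
___X_
_____
Population = 3

Under FIXED-DEAD boundary, generation 1:
X_X__
____X
____X
___X_
XX___
Population = 7

Comparison: toroidal=3, fixed-dead=7 -> fixed-dead

Answer: fixed-dead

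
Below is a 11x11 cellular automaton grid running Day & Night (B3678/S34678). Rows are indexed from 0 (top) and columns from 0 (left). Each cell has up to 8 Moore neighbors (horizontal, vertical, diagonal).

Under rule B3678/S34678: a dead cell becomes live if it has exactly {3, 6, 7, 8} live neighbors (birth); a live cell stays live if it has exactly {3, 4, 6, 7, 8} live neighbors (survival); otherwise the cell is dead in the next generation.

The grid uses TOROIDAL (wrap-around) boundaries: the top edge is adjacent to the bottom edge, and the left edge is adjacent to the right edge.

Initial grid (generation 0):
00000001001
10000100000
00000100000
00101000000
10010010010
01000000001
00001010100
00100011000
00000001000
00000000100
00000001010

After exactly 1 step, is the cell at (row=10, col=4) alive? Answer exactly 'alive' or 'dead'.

Answer: dead

Derivation:
Simulating step by step:
Generation 0 (given above): 23 live cells
Generation 1: 23 live cells
00000010100
00000010000
00001000000
00010100000
01100000001
10000101010
00000100000
00000111100
00000011100
00000001100
00000000000

Cell (10,4) at generation 1: 0 -> dead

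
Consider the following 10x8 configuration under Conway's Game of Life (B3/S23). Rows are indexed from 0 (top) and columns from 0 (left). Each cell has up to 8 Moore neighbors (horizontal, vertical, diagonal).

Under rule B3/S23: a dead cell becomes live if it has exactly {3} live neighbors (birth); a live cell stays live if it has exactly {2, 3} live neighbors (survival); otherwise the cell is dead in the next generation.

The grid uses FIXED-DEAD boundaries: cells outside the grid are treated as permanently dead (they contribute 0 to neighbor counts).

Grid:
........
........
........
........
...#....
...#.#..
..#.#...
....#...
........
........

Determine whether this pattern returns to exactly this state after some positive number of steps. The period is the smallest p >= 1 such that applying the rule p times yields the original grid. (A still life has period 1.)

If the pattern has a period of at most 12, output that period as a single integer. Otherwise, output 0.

Simulating and comparing each generation to the original:
Gen 0 (original, given above): 6 live cells
Gen 1: 6 live cells, differs from original
Gen 2: 6 live cells, MATCHES original -> period = 2

Answer: 2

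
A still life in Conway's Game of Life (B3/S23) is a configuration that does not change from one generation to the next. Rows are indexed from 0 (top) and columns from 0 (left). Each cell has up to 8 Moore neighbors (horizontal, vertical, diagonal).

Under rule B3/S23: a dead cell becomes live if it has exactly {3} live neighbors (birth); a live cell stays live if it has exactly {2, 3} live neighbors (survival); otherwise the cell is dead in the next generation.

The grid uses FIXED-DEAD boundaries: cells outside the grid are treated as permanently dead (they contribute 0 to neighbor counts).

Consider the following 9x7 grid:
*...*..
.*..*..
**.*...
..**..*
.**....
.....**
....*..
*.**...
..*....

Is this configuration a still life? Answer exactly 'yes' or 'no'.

Compute generation 1 and compare to generation 0 (given above):
Generation 1:
.......
.****..
**.**..
*..*...
.***.**
.....*.
...***.
.***...
.***...
Cell (0,0) differs: gen0=1 vs gen1=0 -> NOT a still life.

Answer: no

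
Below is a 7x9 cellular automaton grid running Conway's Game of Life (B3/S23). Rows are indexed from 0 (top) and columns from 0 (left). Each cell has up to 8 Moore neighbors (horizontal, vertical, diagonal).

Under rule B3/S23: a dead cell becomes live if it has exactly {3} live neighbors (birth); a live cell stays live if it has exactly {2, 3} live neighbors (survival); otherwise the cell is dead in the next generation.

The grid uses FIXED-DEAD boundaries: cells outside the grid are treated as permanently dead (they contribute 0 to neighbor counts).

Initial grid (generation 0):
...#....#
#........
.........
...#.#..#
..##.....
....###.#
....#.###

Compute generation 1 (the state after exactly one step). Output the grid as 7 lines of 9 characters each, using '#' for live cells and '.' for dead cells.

Answer: .........
.........
.........
..###....
..##..##.
....#.#.#
....#.#.#

Derivation:
Simulating step by step:
Generation 0 (given above): 16 live cells
Generation 1: 13 live cells
(generation 1 grid is the final answer)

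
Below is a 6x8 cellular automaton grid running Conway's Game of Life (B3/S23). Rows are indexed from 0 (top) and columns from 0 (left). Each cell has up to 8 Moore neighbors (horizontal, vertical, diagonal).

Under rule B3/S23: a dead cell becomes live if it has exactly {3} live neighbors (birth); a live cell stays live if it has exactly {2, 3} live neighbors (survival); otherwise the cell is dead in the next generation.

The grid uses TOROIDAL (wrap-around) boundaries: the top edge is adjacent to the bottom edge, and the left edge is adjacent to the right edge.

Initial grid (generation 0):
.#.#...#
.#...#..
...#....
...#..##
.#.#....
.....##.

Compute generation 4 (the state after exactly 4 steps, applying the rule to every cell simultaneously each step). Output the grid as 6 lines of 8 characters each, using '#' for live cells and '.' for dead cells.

Simulating step by step:
Generation 0 (given above): 13 live cells
Generation 1: 18 live cells
#.#.##..
#...#...
..#.#.#.
...##...
..#.##.#
#...#.#.
Generation 2: 11 live cells
#...#...
....#..#
....#...
..#...#.
......##
#.....#.
Generation 3: 15 live cells
#....#..
...###..
...#.#..
.....###
.....##.
#....##.
Generation 4: 8 live cells
(generation 4 grid is the final answer)

Answer: .......#
...#.##.
...#....
.......#
....#...
....#...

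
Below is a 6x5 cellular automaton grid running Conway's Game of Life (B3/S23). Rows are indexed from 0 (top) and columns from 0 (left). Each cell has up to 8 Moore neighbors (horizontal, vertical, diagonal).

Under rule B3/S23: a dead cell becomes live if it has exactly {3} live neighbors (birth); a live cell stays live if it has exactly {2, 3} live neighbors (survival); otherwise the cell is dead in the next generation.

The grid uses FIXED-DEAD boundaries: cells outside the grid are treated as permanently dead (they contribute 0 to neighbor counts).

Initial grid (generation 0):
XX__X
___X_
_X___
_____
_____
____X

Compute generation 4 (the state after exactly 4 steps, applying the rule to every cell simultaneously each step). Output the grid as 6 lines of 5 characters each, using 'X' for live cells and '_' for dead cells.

Answer: _X___
_X___
_X___
_____
_____
_____

Derivation:
Simulating step by step:
Generation 0 (given above): 6 live cells
Generation 1: 3 live cells
_____
XXX__
_____
_____
_____
_____
Generation 2: 3 live cells
_X___
_X___
_X___
_____
_____
_____
Generation 3: 3 live cells
_____
XXX__
_____
_____
_____
_____
Generation 4: 3 live cells
(generation 4 grid is the final answer)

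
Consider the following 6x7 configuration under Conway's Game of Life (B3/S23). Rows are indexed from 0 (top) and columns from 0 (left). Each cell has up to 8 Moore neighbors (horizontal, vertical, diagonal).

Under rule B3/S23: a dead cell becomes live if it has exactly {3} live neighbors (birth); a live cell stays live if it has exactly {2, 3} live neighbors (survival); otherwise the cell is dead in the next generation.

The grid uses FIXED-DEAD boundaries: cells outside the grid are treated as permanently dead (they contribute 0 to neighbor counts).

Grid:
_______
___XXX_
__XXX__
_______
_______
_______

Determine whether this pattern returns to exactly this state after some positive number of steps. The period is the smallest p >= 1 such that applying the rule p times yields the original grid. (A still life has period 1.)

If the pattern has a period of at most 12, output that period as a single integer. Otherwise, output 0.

Simulating and comparing each generation to the original:
Gen 0 (original, given above): 6 live cells
Gen 1: 6 live cells, differs from original
Gen 2: 6 live cells, MATCHES original -> period = 2

Answer: 2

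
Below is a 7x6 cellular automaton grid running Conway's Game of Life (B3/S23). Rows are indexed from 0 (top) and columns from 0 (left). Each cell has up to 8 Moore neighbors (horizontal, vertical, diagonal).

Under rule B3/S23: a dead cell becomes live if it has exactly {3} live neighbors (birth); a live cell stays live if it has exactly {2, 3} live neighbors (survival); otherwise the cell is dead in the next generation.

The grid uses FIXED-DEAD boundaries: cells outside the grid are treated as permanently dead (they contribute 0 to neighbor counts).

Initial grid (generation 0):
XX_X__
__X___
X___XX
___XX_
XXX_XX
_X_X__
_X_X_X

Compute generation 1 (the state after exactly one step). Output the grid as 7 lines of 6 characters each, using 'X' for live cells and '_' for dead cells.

Simulating step by step:
Generation 0 (given above): 19 live cells
Generation 1: 16 live cells
(generation 1 grid is the final answer)

Answer: _XX___
X_XXX_
____XX
X_X___
XX___X
___X_X
____X_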